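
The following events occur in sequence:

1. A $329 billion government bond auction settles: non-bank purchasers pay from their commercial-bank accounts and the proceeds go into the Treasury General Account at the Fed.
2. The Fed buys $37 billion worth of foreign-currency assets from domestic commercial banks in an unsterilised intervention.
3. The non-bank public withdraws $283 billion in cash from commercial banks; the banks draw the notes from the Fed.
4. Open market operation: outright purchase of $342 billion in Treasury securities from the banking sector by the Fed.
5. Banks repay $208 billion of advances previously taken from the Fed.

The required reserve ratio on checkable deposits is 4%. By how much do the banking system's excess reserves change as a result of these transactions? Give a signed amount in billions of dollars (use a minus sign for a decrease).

-$416.52 billion

Government account inflow $329 billion: reserves −$329B, deposits −$329B.
FX purchase $37 billion: reserves +$37B, deposits 0.
Currency withdrawal $283 billion: reserves −$283B, deposits −$283B.
OMO purchase (from banks) $342 billion: reserves +$342B, deposits 0.
Discount-window repayment $208 billion: reserves −$208B, deposits 0.
Totals: Δreserves = −$441B, Δdeposits = −$612B.
Δrequired reserves = 4% × −$612B = −$24.48B.
Δexcess reserves = Δreserves − Δrequired = −$441B − (−$24.48B) = -$416.52 billion.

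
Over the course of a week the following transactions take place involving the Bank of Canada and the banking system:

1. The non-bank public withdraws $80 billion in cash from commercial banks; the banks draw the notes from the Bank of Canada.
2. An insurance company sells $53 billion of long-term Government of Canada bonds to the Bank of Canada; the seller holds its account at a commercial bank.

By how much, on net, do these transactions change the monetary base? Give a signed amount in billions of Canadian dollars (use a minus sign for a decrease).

Currency withdrawal $80 billion: just a shift between currency and reserves — both are base money → 0.
Asset purchase (from non-banks) $53 billion: Bank of Canada balance sheet expands → +$53B.
Net: 0 + 53 = +$53 billion.

+$53 billion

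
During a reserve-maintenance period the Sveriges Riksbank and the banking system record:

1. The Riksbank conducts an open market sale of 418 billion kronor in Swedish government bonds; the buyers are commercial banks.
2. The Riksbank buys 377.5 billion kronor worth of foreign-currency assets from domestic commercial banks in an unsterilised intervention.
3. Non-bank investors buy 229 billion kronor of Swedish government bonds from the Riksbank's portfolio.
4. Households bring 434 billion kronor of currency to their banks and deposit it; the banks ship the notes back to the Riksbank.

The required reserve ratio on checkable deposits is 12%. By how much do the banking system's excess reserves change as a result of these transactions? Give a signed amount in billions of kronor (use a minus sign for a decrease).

OMO sale (to banks) 418 billion kronor: reserves −418B, deposits 0.
FX purchase 377.5 billion kronor: reserves +377.5B, deposits 0.
Asset sale (to non-banks) 229 billion kronor: reserves −229B, deposits −229B.
Currency deposit 434 billion kronor: reserves +434B, deposits +434B.
Totals: Δreserves = +164.5B, Δdeposits = +205B.
Δrequired reserves = 12% × +205B = +24.6B.
Δexcess reserves = Δreserves − Δrequired = +164.5B − (+24.6B) = +139.9 billion.

+139.9 billion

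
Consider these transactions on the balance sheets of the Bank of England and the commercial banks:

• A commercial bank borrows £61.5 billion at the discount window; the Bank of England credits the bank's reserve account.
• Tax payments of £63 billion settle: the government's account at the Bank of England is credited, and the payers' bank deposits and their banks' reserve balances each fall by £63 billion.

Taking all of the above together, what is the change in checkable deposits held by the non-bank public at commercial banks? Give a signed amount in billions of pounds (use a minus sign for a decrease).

-£63 billion

Discount-window loan £61.5 billion: the counterparty is a bank, so public deposits are unchanged → 0.
Government account inflow £63 billion: non-bank counterparties' bank balances fall → −£63B.
Net: 0 − 63 = -£63 billion.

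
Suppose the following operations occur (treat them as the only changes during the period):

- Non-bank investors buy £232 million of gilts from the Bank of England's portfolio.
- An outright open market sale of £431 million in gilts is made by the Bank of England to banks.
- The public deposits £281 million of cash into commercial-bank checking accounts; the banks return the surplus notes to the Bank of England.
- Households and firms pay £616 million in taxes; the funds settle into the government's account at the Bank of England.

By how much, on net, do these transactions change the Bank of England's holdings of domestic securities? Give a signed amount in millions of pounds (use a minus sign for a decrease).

-£663 million

Asset sale (to non-banks) £232 million: securities removed from the Bank of England's portfolio → −£232M.
OMO sale (to banks) £431 million: securities removed from the Bank of England's portfolio → −£431M.
Currency deposit £281 million: the Bank of England's securities portfolio is untouched → 0.
Government account inflow £616 million: the Bank of England's securities portfolio is untouched → 0.
Net: −232 − 431 + 0 + 0 = -£663 million.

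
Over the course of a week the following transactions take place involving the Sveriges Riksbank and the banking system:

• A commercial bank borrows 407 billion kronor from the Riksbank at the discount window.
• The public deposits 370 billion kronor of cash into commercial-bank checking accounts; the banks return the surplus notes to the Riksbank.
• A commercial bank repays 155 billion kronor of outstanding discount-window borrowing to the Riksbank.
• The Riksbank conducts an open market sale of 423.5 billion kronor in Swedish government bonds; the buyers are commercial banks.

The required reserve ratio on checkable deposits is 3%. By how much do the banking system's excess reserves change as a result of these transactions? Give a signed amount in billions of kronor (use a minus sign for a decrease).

Discount-window loan 407 billion kronor: reserves +407B, deposits 0.
Currency deposit 370 billion kronor: reserves +370B, deposits +370B.
Discount-window repayment 155 billion kronor: reserves −155B, deposits 0.
OMO sale (to banks) 423.5 billion kronor: reserves −423.5B, deposits 0.
Totals: Δreserves = +198.5B, Δdeposits = +370B.
Δrequired reserves = 3% × +370B = +11.1B.
Δexcess reserves = Δreserves − Δrequired = +198.5B − (+11.1B) = +187.4 billion.

+187.4 billion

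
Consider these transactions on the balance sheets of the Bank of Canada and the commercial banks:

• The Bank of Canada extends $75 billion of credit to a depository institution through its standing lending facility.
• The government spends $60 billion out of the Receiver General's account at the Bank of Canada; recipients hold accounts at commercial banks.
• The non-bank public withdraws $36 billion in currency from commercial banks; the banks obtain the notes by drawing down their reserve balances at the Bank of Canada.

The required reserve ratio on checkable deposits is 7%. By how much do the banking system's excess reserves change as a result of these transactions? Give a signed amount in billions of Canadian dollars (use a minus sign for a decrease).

+$97.32 billion

Discount-window loan $75 billion: reserves +$75B, deposits 0.
Government spending $60 billion: reserves +$60B, deposits +$60B.
Currency withdrawal $36 billion: reserves −$36B, deposits −$36B.
Totals: Δreserves = +$99B, Δdeposits = +$24B.
Δrequired reserves = 7% × +$24B = +$1.68B.
Δexcess reserves = Δreserves − Δrequired = +$99B − (+$1.68B) = +$97.32 billion.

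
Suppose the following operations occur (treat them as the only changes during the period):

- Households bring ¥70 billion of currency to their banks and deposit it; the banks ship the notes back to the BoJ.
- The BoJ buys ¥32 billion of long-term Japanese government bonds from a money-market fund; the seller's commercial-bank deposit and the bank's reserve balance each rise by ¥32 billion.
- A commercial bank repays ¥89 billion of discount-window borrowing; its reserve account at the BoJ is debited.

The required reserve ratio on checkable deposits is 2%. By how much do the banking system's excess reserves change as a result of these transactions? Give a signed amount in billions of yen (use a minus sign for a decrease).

Currency deposit ¥70 billion: reserves +¥70B, deposits +¥70B.
Asset purchase (from non-banks) ¥32 billion: reserves +¥32B, deposits +¥32B.
Discount-window repayment ¥89 billion: reserves −¥89B, deposits 0.
Totals: Δreserves = +¥13B, Δdeposits = +¥102B.
Δrequired reserves = 2% × +¥102B = +¥2.04B.
Δexcess reserves = Δreserves − Δrequired = +¥13B − (+¥2.04B) = +¥10.96 billion.

+¥10.96 billion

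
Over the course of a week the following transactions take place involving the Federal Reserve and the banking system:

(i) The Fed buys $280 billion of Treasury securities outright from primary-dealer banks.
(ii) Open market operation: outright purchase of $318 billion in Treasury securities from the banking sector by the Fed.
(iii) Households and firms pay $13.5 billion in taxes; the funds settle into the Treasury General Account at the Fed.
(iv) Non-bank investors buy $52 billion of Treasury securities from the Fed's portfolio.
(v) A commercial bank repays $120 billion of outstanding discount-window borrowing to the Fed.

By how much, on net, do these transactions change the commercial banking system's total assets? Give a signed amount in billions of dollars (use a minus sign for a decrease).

-$185.5 billion

Fed balance sheet:
  Assets:      Securities +$546B, Loans to banks −$120B
  Liabilities: Bank reserves +$412.5B, Government deposits +$13.5B
Commercial banking system:
  Assets:      Reserves at CB +$412.5B, Securities −$598B
  Liabilities: Checkable deposits −$65.5B, Borrowings from CB −$120B
Change in total bank assets = -$185.5 billion.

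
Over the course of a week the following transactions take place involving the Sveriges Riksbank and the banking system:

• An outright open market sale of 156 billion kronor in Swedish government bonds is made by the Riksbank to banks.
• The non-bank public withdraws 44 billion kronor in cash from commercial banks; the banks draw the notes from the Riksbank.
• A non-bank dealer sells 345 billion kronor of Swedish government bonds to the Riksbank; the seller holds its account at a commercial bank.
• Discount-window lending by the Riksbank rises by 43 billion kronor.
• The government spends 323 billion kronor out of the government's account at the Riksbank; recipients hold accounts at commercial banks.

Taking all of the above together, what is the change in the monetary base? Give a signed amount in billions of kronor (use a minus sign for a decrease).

+555 billion

Riksbank balance sheet:
  Assets:      Securities +189B, Loans to banks +43B
  Liabilities: Bank reserves +511B, Currency in circulation +44B, Government deposits −323B
Commercial banking system:
  Assets:      Reserves at CB +511B, Securities +156B
  Liabilities: Checkable deposits +624B, Borrowings from CB +43B
Monetary base = currency + reserves: +44B + (+511B) = +555 billion.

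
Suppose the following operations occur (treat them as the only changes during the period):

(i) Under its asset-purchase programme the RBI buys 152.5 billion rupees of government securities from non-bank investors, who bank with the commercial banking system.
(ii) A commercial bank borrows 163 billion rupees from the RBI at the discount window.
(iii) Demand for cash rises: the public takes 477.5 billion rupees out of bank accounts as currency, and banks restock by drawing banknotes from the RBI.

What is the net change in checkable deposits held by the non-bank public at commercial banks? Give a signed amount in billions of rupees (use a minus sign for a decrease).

-325 billion

RBI balance sheet:
  Assets:      Securities +152.5B, Loans to banks +163B
  Liabilities: Bank reserves −162B, Currency in circulation +477.5B
Commercial banking system:
  Assets:      Reserves at CB −162B
  Liabilities: Checkable deposits −325B, Borrowings from CB +163B
So the change in checkable deposits held by the non-bank public at commercial banks is -325 billion.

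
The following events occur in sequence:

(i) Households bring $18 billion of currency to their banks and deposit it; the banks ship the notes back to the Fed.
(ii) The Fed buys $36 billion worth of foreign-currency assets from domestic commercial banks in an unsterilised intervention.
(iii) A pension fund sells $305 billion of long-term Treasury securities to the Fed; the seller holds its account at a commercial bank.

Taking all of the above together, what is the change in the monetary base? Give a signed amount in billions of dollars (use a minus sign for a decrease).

Currency deposit $18 billion: just a shift between currency and reserves — both are base money → 0.
FX purchase $36 billion: Fed balance sheet expands → +$36B.
Asset purchase (from non-banks) $305 billion: Fed balance sheet expands → +$305B.
Net: 0 + 36 + 305 = +$341 billion.

+$341 billion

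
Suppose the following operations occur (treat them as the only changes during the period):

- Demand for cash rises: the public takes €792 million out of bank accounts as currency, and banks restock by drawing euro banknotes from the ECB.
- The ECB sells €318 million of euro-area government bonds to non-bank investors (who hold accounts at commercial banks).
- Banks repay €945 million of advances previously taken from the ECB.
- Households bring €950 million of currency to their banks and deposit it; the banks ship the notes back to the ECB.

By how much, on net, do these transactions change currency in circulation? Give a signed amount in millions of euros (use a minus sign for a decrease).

ECB balance sheet:
  Assets:      Securities −€318M, Loans to banks −€945M
  Liabilities: Bank reserves −€1105M, Currency in circulation −€158M
Commercial banking system:
  Assets:      Reserves at CB −€1105M
  Liabilities: Checkable deposits −€160M, Borrowings from CB −€945M
So the change in currency in circulation is -€158 million.

-€158 million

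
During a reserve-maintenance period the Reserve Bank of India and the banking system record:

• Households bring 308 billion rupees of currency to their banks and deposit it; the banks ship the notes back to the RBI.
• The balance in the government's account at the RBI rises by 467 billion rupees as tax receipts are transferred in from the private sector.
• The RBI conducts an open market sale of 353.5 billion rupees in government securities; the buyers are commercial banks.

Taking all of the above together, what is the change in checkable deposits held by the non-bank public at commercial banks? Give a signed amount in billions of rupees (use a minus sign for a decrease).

-159 billion

Currency deposit 308 billion rupees: non-bank counterparties' bank balances rise → +308B.
Government account inflow 467 billion rupees: non-bank counterparties' bank balances fall → −467B.
OMO sale (to banks) 353.5 billion rupees: the counterparty is a bank, so public deposits are unchanged → 0.
Net: 308 − 467 + 0 = -159 billion.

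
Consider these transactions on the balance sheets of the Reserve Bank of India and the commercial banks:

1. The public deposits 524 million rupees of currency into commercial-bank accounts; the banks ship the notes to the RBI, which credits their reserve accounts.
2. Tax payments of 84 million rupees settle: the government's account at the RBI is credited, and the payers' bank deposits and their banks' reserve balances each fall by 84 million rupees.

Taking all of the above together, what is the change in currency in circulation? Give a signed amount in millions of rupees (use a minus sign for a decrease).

-524 million

Currency deposit 524 million rupees: notes return to the central bank → −524M.
Government account inflow 84 million rupees: no currency enters or leaves circulation → 0.
Net: −524 + 0 = -524 million.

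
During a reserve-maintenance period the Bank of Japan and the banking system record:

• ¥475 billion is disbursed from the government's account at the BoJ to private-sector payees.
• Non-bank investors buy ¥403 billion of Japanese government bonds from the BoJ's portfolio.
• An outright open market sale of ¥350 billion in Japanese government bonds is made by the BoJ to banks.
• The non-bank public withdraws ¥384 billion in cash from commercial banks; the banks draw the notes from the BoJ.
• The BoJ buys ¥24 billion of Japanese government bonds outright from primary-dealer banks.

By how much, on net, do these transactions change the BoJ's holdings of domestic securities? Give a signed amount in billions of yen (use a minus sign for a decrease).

-¥729 billion

Government spending ¥475 billion: the BoJ's securities portfolio is untouched → 0.
Asset sale (to non-banks) ¥403 billion: securities removed from the BoJ's portfolio → −¥403B.
OMO sale (to banks) ¥350 billion: securities removed from the BoJ's portfolio → −¥350B.
Currency withdrawal ¥384 billion: the BoJ's securities portfolio is untouched → 0.
OMO purchase (from banks) ¥24 billion: securities added to the BoJ's portfolio → +¥24B.
Net: 0 − 403 − 350 + 0 + 24 = -¥729 billion.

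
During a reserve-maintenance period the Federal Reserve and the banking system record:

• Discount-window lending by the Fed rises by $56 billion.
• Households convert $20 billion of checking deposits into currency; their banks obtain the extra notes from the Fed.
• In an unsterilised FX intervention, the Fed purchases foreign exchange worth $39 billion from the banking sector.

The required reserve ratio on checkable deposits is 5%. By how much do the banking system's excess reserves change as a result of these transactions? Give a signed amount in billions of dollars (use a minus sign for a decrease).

Discount-window loan $56 billion: reserves +$56B, deposits 0.
Currency withdrawal $20 billion: reserves −$20B, deposits −$20B.
FX purchase $39 billion: reserves +$39B, deposits 0.
Totals: Δreserves = +$75B, Δdeposits = −$20B.
Δrequired reserves = 5% × −$20B = −$1B.
Δexcess reserves = Δreserves − Δrequired = +$75B − (−$1B) = +$76 billion.

+$76 billion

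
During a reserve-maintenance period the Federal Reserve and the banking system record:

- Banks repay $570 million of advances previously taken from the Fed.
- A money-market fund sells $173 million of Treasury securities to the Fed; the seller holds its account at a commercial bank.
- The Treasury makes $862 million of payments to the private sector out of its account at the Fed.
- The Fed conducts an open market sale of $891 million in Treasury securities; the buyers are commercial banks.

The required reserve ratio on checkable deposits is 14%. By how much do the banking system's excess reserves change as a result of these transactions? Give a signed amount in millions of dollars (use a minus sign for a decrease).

-$570.9 million

Discount-window repayment $570 million: reserves −$570M, deposits 0.
Asset purchase (from non-banks) $173 million: reserves +$173M, deposits +$173M.
Government spending $862 million: reserves +$862M, deposits +$862M.
OMO sale (to banks) $891 million: reserves −$891M, deposits 0.
Totals: Δreserves = −$426M, Δdeposits = +$1035M.
Δrequired reserves = 14% × +$1035M = +$144.9M.
Δexcess reserves = Δreserves − Δrequired = −$426M − (+$144.9M) = -$570.9 million.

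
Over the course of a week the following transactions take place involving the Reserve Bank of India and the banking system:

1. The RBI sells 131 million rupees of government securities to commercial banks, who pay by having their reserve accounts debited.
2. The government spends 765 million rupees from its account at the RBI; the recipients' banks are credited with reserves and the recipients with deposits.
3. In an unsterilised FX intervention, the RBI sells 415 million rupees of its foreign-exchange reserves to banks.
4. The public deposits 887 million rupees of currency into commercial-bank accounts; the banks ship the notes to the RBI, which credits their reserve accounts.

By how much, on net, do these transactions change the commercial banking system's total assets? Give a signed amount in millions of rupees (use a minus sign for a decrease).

+1652 million

RBI balance sheet:
  Assets:      Securities −131M, Foreign assets −415M
  Liabilities: Bank reserves +1106M, Currency in circulation −887M, Government deposits −765M
Commercial banking system:
  Assets:      Reserves at CB +1106M, Securities +131M, Foreign assets +415M
  Liabilities: Checkable deposits +1652M
Change in total bank assets = +1652 million.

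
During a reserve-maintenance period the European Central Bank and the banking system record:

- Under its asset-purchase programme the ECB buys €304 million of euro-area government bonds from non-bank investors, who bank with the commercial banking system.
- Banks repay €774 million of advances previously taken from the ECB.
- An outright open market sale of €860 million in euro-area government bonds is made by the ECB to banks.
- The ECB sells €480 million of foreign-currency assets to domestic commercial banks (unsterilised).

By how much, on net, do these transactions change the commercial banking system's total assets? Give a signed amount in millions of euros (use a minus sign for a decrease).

-€470 million

ECB balance sheet:
  Assets:      Securities −€556M, Loans to banks −€774M, Foreign assets −€480M
  Liabilities: Bank reserves −€1810M
Commercial banking system:
  Assets:      Reserves at CB −€1810M, Securities +€860M, Foreign assets +€480M
  Liabilities: Checkable deposits +€304M, Borrowings from CB −€774M
Change in total bank assets = -€470 million.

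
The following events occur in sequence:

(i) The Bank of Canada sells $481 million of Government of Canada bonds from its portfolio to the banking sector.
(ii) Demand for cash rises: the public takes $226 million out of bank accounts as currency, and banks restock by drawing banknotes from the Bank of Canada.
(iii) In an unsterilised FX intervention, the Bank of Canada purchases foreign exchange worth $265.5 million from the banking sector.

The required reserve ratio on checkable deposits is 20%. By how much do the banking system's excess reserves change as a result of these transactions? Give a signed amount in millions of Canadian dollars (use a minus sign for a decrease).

OMO sale (to banks) $481 million: reserves −$481M, deposits 0.
Currency withdrawal $226 million: reserves −$226M, deposits −$226M.
FX purchase $265.5 million: reserves +$265.5M, deposits 0.
Totals: Δreserves = −$441.5M, Δdeposits = −$226M.
Δrequired reserves = 20% × −$226M = −$45.2M.
Δexcess reserves = Δreserves − Δrequired = −$441.5M − (−$45.2M) = -$396.3 million.

-$396.3 million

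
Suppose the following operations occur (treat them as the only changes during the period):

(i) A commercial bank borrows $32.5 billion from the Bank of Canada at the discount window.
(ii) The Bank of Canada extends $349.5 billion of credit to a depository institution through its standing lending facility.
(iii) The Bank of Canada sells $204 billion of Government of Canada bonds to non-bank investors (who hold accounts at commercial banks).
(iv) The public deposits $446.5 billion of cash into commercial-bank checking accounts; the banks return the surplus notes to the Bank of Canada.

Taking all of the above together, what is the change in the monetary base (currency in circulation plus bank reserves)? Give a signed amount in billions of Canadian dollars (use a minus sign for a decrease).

+$178 billion

Bank of Canada balance sheet:
  Assets:      Securities −$204B, Loans to banks +$382B
  Liabilities: Bank reserves +$624.5B, Currency in circulation −$446.5B
Commercial banking system:
  Assets:      Reserves at CB +$624.5B
  Liabilities: Checkable deposits +$242.5B, Borrowings from CB +$382B
Monetary base = currency + reserves: −$446.5B + (+$624.5B) = +$178 billion.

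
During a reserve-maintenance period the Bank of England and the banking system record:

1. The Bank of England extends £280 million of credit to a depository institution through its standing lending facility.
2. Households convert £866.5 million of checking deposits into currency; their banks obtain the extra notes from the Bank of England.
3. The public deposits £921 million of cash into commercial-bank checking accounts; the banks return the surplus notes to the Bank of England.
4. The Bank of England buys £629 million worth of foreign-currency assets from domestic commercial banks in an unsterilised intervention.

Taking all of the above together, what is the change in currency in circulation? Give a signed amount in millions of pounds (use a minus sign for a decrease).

Bank of England balance sheet:
  Assets:      Loans to banks +£280M, Foreign assets +£629M
  Liabilities: Bank reserves +£963.5M, Currency in circulation −£54.5M
So the change in currency in circulation is -£54.5 million.

-£54.5 million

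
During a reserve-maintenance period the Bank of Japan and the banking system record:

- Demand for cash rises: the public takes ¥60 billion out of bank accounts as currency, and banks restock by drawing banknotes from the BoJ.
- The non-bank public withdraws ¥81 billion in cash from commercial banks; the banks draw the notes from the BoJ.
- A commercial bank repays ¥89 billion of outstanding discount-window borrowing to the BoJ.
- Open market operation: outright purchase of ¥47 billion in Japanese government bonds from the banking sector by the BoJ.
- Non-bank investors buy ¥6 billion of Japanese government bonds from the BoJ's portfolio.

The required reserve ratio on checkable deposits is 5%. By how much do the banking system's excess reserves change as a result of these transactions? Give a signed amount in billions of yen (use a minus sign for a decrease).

-¥181.65 billion

Currency withdrawal ¥60 billion: reserves −¥60B, deposits −¥60B.
Currency withdrawal ¥81 billion: reserves −¥81B, deposits −¥81B.
Discount-window repayment ¥89 billion: reserves −¥89B, deposits 0.
OMO purchase (from banks) ¥47 billion: reserves +¥47B, deposits 0.
Asset sale (to non-banks) ¥6 billion: reserves −¥6B, deposits −¥6B.
Totals: Δreserves = −¥189B, Δdeposits = −¥147B.
Δrequired reserves = 5% × −¥147B = −¥7.35B.
Δexcess reserves = Δreserves − Δrequired = −¥189B − (−¥7.35B) = -¥181.65 billion.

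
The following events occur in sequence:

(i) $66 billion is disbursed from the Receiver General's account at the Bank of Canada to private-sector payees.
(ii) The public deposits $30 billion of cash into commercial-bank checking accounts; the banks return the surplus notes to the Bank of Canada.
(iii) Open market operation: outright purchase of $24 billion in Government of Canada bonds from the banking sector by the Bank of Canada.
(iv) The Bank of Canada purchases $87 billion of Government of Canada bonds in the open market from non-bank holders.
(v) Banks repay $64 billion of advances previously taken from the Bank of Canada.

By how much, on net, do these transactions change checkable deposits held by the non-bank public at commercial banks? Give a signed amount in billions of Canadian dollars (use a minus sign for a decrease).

+$183 billion

Bank of Canada balance sheet:
  Assets:      Securities +$111B, Loans to banks −$64B
  Liabilities: Bank reserves +$143B, Currency in circulation −$30B, Government deposits −$66B
Commercial banking system:
  Assets:      Reserves at CB +$143B, Securities −$24B
  Liabilities: Checkable deposits +$183B, Borrowings from CB −$64B
So the change in checkable deposits held by the non-bank public at commercial banks is +$183 billion.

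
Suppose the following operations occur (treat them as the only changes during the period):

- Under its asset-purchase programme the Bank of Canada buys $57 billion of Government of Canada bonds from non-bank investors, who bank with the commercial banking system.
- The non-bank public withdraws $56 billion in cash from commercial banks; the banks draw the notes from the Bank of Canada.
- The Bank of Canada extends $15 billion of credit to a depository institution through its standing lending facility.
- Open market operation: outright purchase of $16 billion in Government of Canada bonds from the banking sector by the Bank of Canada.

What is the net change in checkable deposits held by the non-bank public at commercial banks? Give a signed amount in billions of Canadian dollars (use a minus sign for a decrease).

+$1 billion

Bank of Canada balance sheet:
  Assets:      Securities +$73B, Loans to banks +$15B
  Liabilities: Bank reserves +$32B, Currency in circulation +$56B
Commercial banking system:
  Assets:      Reserves at CB +$32B, Securities −$16B
  Liabilities: Checkable deposits +$1B, Borrowings from CB +$15B
So the change in checkable deposits held by the non-bank public at commercial banks is +$1 billion.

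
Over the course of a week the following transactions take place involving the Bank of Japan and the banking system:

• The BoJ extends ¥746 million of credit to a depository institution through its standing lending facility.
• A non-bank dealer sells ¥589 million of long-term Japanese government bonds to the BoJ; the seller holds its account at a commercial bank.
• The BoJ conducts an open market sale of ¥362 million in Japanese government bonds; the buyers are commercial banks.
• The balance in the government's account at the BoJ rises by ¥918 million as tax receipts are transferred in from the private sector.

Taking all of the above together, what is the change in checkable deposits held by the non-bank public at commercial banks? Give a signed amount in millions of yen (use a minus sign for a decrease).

Discount-window loan ¥746 million: the counterparty is a bank, so public deposits are unchanged → 0.
Asset purchase (from non-banks) ¥589 million: non-bank counterparties' bank balances rise → +¥589M.
OMO sale (to banks) ¥362 million: the counterparty is a bank, so public deposits are unchanged → 0.
Government account inflow ¥918 million: non-bank counterparties' bank balances fall → −¥918M.
Net: 0 + 589 + 0 − 918 = -¥329 million.

-¥329 million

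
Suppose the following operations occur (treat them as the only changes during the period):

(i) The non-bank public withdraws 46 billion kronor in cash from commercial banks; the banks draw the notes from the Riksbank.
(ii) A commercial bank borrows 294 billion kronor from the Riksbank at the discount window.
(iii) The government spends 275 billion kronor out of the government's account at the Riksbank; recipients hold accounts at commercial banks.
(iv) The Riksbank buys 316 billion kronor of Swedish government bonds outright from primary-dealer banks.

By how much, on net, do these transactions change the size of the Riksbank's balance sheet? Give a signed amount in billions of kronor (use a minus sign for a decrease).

+610 billion

Currency withdrawal 46 billion kronor: only the composition of liabilities changes → 0.
Discount-window loan 294 billion kronor: a Riksbank asset is acquired → +294B.
Government spending 275 billion kronor: only the composition of liabilities changes → 0.
OMO purchase (from banks) 316 billion kronor: a Riksbank asset is acquired → +316B.
Net: 0 + 294 + 0 + 316 = +610 billion.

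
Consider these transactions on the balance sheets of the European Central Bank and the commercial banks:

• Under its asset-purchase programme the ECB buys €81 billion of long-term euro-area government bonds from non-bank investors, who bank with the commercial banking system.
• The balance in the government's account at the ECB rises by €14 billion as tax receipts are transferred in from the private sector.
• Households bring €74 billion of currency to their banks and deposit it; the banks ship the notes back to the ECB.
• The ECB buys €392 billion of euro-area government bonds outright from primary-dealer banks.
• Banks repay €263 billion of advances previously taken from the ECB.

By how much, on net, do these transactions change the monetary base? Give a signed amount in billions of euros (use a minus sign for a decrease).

Asset purchase (from non-banks) €81 billion: ECB balance sheet expands → +€81B.
Government account inflow €14 billion: reserves shift to a non-base liability → −€14B.
Currency deposit €74 billion: just a shift between currency and reserves — both are base money → 0.
OMO purchase (from banks) €392 billion: ECB balance sheet expands → +€392B.
Discount-window repayment €263 billion: ECB balance sheet contracts → −€263B.
Net: 81 − 14 + 0 + 392 − 263 = +€196 billion.

+€196 billion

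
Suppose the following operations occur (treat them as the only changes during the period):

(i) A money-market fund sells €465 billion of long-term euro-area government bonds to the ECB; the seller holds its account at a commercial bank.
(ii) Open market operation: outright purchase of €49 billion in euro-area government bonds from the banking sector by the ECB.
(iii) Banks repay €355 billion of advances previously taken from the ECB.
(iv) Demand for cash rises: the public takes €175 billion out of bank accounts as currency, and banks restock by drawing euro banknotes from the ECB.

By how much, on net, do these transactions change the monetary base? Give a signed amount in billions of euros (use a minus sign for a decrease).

+€159 billion

ECB balance sheet:
  Assets:      Securities +€514B, Loans to banks −€355B
  Liabilities: Bank reserves −€16B, Currency in circulation +€175B
Commercial banking system:
  Assets:      Reserves at CB −€16B, Securities −€49B
  Liabilities: Checkable deposits +€290B, Borrowings from CB −€355B
Monetary base = currency + reserves: +€175B + (−€16B) = +€159 billion.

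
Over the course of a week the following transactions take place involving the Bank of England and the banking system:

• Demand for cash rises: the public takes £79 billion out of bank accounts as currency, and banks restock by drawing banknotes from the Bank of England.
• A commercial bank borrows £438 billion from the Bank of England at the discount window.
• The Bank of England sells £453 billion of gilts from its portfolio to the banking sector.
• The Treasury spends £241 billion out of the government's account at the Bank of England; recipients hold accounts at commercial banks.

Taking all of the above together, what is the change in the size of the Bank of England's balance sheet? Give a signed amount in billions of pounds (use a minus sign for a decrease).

Currency withdrawal £79 billion: only the composition of liabilities changes → 0.
Discount-window loan £438 billion: a Bank of England asset is acquired → +£438B.
OMO sale (to banks) £453 billion: a Bank of England asset is shed → −£453B.
Government spending £241 billion: only the composition of liabilities changes → 0.
Net: 0 + 438 − 453 + 0 = -£15 billion.

-£15 billion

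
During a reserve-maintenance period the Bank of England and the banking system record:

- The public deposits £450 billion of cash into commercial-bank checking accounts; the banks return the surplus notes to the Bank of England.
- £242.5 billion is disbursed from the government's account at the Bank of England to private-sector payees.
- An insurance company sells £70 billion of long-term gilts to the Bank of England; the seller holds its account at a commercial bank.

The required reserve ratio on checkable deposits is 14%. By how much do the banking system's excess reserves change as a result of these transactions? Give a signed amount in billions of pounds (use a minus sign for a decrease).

+£655.75 billion

Currency deposit £450 billion: reserves +£450B, deposits +£450B.
Government spending £242.5 billion: reserves +£242.5B, deposits +£242.5B.
Asset purchase (from non-banks) £70 billion: reserves +£70B, deposits +£70B.
Totals: Δreserves = +£762.5B, Δdeposits = +£762.5B.
Δrequired reserves = 14% × +£762.5B = +£106.75B.
Δexcess reserves = Δreserves − Δrequired = +£762.5B − (+£106.75B) = +£655.75 billion.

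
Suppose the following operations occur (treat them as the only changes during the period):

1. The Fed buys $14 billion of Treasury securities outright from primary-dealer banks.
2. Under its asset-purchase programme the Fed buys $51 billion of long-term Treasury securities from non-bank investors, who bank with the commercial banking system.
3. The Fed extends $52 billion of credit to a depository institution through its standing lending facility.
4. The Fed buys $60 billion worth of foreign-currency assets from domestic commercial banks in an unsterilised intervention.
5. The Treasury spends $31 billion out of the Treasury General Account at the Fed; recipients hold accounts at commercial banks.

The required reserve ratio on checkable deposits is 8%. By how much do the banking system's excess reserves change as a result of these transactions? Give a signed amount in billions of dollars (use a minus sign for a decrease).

+$201.44 billion

OMO purchase (from banks) $14 billion: reserves +$14B, deposits 0.
Asset purchase (from non-banks) $51 billion: reserves +$51B, deposits +$51B.
Discount-window loan $52 billion: reserves +$52B, deposits 0.
FX purchase $60 billion: reserves +$60B, deposits 0.
Government spending $31 billion: reserves +$31B, deposits +$31B.
Totals: Δreserves = +$208B, Δdeposits = +$82B.
Δrequired reserves = 8% × +$82B = +$6.56B.
Δexcess reserves = Δreserves − Δrequired = +$208B − (+$6.56B) = +$201.44 billion.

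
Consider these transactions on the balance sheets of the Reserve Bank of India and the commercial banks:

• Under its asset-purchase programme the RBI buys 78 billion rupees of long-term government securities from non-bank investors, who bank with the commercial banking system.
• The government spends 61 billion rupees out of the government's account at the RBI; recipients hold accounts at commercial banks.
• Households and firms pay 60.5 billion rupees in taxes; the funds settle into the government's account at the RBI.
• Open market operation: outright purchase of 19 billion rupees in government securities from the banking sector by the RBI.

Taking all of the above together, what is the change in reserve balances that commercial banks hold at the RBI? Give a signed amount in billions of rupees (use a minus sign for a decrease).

Asset purchase (from non-banks) 78 billion rupees: the RBI pays by crediting reserve accounts → +78B.
Government spending 61 billion rupees: government payments flow into bank reserve accounts → +61B.
Government account inflow 60.5 billion rupees: funds move from bank reserves into the government account → −60.5B.
OMO purchase (from banks) 19 billion rupees: the RBI pays by crediting reserve accounts → +19B.
Net: 78 + 61 − 60.5 + 19 = +97.5 billion.

+97.5 billion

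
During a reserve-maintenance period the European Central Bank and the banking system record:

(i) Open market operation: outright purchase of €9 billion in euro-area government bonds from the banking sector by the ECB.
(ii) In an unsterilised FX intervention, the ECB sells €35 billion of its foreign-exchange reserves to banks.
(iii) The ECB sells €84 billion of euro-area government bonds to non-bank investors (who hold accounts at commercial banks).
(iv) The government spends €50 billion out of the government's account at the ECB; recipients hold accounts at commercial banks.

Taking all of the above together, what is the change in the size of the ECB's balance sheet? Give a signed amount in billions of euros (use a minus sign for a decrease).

-€110 billion

ECB balance sheet:
  Assets:      Securities −€75B, Foreign assets −€35B
  Liabilities: Bank reserves −€60B, Government deposits −€50B
Commercial banking system:
  Assets:      Reserves at CB −€60B, Securities −€9B, Foreign assets +€35B
  Liabilities: Checkable deposits −€34B
Change in total ECB assets = -€110 billion.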